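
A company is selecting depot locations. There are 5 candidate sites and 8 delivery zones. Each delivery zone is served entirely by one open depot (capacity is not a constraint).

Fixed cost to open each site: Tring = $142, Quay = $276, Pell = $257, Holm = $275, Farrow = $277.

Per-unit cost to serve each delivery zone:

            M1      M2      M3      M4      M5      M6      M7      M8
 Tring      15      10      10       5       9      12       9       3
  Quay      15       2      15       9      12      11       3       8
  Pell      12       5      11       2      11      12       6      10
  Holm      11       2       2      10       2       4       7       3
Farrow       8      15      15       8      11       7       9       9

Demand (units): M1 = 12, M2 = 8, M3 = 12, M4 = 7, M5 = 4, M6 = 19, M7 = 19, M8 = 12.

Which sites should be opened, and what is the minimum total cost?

Open Holm only; minimum total cost 770.

For any fixed open set, each delivery zone goes to its cheapest open site; total = fixed + service.
{Holm}: M1→Holm 11·12=132, M2→Holm 2·8=16, M3→Holm 2·12=24, M4→Holm 10·7=70, M5→Holm 2·4=8, M6→Holm 4·19=76, M7→Holm 7·19=133, M8→Holm 3·12=36. Service 495; fixed 275; total 770.
{Tring, Holm}: service 460 + fixed 417 = 877
{Pell, Holm}: service 420 + fixed 532 = 952
{Tring, Quay, Pell, Holm, Farrow}: service 327 + fixed 1227 = 1554
No other subset beats 770.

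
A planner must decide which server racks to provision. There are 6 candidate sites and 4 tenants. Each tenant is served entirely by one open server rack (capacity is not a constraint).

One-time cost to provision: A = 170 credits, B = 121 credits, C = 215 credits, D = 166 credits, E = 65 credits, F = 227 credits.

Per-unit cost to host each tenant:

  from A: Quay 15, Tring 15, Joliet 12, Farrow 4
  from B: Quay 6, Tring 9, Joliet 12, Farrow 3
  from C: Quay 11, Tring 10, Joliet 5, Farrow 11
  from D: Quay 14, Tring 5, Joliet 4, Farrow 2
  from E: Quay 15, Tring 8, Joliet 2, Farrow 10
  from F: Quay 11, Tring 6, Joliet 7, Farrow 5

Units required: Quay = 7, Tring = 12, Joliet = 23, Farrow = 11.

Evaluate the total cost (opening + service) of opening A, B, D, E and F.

Each tenant is assigned to its cheapest site among the open ones.
{A, B, D, E, F}: Quay→B 6·7=42, Tring→D 5·12=60, Joliet→E 2·23=46, Farrow→D 2·11=22. Service 170; fixed 749; total 919.

Total cost: 919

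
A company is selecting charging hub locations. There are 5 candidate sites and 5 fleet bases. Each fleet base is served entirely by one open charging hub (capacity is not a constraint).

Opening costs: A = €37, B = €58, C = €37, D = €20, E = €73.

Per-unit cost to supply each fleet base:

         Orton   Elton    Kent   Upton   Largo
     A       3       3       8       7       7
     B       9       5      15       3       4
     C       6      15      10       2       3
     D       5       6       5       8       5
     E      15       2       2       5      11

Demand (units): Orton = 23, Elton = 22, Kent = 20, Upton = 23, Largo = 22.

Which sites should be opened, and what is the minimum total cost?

Open A, C and E; minimum total cost 412.

For any fixed open set, each fleet base goes to its cheapest open site; total = fixed + service.
{A, C, E}: Orton→A 3·23=69, Elton→E 2·22=44, Kent→E 2·20=40, Upton→C 2·23=46, Largo→C 3·22=66. Service 265; fixed 147; total 412.
{A, C, D, E}: service 265 + fixed 167 = 432
{A, C, D}: service 347 + fixed 94 = 441
{A, B, C, D, E}: service 265 + fixed 225 = 490
No other subset beats 412.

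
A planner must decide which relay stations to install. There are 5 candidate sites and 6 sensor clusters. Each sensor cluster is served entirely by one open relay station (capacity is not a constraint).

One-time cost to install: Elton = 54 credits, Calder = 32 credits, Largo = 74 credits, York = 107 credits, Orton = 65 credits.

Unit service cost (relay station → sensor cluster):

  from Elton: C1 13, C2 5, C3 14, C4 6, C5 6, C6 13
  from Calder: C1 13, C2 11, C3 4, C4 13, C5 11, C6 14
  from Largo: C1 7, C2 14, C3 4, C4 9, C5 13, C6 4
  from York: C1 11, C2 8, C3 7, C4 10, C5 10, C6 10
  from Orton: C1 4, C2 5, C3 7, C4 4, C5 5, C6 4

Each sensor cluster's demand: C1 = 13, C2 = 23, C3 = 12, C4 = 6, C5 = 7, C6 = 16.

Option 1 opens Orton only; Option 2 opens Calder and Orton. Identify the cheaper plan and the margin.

Option 1: {Orton}: C1→Orton 4·13=52, C2→Orton 5·23=115, C3→Orton 7·12=84, C4→Orton 4·6=24, C5→Orton 5·7=35, C6→Orton 4·16=64. Service 374; fixed 65; total 439.
Option 2: {Calder, Orton}: C1→Orton 4·13=52, C2→Orton 5·23=115, C3→Calder 4·12=48, C4→Orton 4·6=24, C5→Orton 5·7=35, C6→Orton 4·16=64. Service 338; fixed 97; total 435.
Difference: |439 − 435| = 4.

Option 2 is cheaper by 4.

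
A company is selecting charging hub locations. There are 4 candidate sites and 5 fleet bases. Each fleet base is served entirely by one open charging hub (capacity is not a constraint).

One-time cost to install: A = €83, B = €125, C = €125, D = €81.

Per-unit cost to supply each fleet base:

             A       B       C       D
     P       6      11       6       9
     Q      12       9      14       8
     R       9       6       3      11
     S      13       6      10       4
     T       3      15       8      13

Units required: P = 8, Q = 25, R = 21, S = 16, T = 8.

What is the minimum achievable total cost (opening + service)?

For any fixed open set, each fleet base goes to its cheapest open site; total = fixed + service.
{C, D}: P→C 6·8=48, Q→D 8·25=200, R→C 3·21=63, S→D 4·16=64, T→C 8·8=64. Service 439; fixed 206; total 645.
{A, C, D}: service 399 + fixed 289 = 688
{A, D}: service 525 + fixed 164 = 689
{A, B, C, D}: P→A 6·8=48, Q→D 8·25=200, R→C 3·21=63, S→D 4·16=64, T→A 3·8=24. Service 399; fixed 414; total 813.
No other subset beats 645.

Minimum total cost: 645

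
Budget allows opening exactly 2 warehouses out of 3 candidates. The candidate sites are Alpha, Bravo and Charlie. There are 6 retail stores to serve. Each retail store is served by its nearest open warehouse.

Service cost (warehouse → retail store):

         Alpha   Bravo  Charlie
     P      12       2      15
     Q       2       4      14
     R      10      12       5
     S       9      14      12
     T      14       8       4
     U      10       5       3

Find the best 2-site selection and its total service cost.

Choose Bravo and Charlie; total service cost 30.

With exactly 2 open, each retail store uses its cheapest among the chosen.
{Bravo, Charlie}: P→Bravo 2, Q→Bravo 4, R→Charlie 5, S→Charlie 12, T→Charlie 4, U→Charlie 3. Service cost 30.
{Alpha, Charlie}: service cost 35
{Alpha, Bravo}: service cost 36
Among all 3 size-2 choices, {Bravo, Charlie} is lowest.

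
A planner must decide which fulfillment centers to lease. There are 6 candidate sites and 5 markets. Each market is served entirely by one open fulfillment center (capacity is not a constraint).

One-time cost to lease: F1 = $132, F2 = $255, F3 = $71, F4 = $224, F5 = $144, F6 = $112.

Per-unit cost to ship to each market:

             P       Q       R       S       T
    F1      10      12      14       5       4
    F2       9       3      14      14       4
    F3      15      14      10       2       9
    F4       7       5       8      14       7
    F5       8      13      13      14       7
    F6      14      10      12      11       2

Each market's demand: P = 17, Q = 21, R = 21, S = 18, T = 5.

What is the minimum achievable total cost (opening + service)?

Minimum total cost: 758

For any fixed open set, each market goes to its cheapest open site; total = fixed + service.
{F3, F4}: P→F4 7·17=119, Q→F4 5·21=105, R→F4 8·21=168, S→F3 2·18=36, T→F4 7·5=35. Service 463; fixed 295; total 758.
{F2, F3}: service 482 + fixed 326 = 808
{F3, F4, F6}: service 438 + fixed 407 = 845
{F1, F2, F3, F4, F5, F6}: service 396 + fixed 938 = 1334
No other subset beats 758.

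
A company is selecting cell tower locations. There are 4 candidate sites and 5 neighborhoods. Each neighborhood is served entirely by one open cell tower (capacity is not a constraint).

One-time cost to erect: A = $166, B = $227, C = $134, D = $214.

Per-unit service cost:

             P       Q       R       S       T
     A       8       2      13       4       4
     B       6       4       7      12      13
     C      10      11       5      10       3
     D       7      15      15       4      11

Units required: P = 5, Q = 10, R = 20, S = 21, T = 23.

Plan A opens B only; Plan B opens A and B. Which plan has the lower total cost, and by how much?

Plan B is cheaper by 229.

Plan A: {B}: P→B 6·5=30, Q→B 4·10=40, R→B 7·20=140, S→B 12·21=252, T→B 13·23=299. Service 761; fixed 227; total 988.
Plan B: {A, B}: P→B 6·5=30, Q→A 2·10=20, R→B 7·20=140, S→A 4·21=84, T→A 4·23=92. Service 366; fixed 393; total 759.
Difference: |988 − 759| = 229.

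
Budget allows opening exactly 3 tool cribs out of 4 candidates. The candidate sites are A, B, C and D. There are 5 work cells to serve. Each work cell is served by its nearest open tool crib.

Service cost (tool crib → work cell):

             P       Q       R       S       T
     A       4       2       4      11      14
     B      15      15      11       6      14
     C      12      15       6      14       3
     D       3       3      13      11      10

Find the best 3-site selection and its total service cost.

Choose A, B and C; total service cost 19.

With exactly 3 open, each work cell uses its cheapest among the chosen.
{A, B, C}: P→A 4, Q→A 2, R→A 4, S→B 6, T→C 3. Service cost 19.
{B, C, D}: service cost 21
{A, C, D}: service cost 23
Among all 4 size-3 choices, {A, B, C} is lowest.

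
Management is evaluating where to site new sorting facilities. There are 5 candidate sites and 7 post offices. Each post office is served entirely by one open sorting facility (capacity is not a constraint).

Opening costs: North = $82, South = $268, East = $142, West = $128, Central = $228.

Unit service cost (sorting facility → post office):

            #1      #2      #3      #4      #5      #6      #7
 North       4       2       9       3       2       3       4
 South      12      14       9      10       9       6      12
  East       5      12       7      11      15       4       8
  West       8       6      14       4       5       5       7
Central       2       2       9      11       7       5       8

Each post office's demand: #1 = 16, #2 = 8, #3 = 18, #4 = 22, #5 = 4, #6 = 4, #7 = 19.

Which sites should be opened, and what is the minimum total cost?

Open North only; minimum total cost 486.

For any fixed open set, each post office goes to its cheapest open site; total = fixed + service.
{North}: #1→North 4·16=64, #2→North 2·8=16, #3→North 9·18=162, #4→North 3·22=66, #5→North 2·4=8, #6→North 3·4=12, #7→North 4·19=76. Service 404; fixed 82; total 486.
{North, East}: service 368 + fixed 224 = 592
{North, West}: service 404 + fixed 210 = 614
{North, South, East, West, Central}: service 336 + fixed 848 = 1184
No other subset beats 486.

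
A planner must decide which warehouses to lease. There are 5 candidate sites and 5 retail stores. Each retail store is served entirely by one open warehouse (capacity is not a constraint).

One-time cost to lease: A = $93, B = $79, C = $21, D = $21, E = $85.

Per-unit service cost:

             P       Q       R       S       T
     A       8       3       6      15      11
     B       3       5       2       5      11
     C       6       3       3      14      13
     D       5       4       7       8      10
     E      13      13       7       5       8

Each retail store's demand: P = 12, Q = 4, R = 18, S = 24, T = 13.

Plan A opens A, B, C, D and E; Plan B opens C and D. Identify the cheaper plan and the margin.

Plan A: {A, B, C, D, E}: P→B 3·12=36, Q→A 3·4=12, R→B 2·18=36, S→B 5·24=120, T→E 8·13=104. Service 308; fixed 299; total 607.
Plan B: {C, D}: P→D 5·12=60, Q→C 3·4=12, R→C 3·18=54, S→D 8·24=192, T→D 10·13=130. Service 448; fixed 42; total 490.
Difference: |607 − 490| = 117.

Plan B is cheaper by 117.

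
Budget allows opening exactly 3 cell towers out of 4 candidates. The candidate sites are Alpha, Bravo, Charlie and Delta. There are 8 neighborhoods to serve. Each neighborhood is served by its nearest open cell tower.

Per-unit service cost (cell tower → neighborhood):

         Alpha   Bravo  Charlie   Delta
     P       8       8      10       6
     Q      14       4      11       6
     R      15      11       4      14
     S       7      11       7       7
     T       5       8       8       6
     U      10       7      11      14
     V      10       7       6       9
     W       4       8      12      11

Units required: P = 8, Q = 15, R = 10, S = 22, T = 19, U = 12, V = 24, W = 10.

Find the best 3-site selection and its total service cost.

Choose Alpha, Bravo and Charlie; total service cost 681.

With exactly 3 open, each neighborhood uses its cheapest among the chosen.
{Alpha, Bravo, Charlie}: P→Alpha 8·8=64, Q→Bravo 4·15=60, R→Charlie 4·10=40, S→Alpha 7·22=154, T→Alpha 5·19=95, U→Bravo 7·12=84, V→Charlie 6·24=144, W→Alpha 4·10=40. Service cost 681.
{Bravo, Charlie, Delta}: service cost 724
{Alpha, Charlie, Delta}: service cost 731
Among all 4 size-3 choices, {Alpha, Bravo, Charlie} is lowest.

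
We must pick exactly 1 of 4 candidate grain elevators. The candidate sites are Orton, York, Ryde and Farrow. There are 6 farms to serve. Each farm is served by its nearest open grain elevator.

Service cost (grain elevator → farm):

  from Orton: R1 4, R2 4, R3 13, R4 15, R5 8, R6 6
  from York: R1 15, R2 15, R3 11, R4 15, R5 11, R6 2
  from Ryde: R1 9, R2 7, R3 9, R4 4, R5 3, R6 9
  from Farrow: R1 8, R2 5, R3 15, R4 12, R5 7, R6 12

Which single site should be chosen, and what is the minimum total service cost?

With exactly 1 open, each farm uses its cheapest among the chosen.
{Ryde}: R1→Ryde 9, R2→Ryde 7, R3→Ryde 9, R4→Ryde 4, R5→Ryde 3, R6→Ryde 9. Service cost 41.
{Orton}: service cost 50
{Farrow}: service cost 59
Among all 4 size-1 choices, {Ryde} is lowest.

Choose Ryde only; total service cost 41.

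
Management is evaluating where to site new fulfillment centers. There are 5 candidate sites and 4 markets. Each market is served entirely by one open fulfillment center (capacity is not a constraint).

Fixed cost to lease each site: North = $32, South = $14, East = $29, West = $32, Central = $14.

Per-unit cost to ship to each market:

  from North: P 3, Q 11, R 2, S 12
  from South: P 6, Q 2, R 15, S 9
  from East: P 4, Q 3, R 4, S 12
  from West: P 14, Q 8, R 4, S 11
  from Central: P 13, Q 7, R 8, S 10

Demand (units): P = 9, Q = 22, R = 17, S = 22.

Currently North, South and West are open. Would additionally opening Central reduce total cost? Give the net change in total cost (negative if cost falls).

No — net change +14 (cost rises by 14).

Current service cost with {North, South, West}: 303.
Adding Central: each market re-picks its cheapest; new service cost 303, saving 0.
Extra fixed cost: 14. Net change = 14 − 0 = 14.
(Totals: 381 → 395.)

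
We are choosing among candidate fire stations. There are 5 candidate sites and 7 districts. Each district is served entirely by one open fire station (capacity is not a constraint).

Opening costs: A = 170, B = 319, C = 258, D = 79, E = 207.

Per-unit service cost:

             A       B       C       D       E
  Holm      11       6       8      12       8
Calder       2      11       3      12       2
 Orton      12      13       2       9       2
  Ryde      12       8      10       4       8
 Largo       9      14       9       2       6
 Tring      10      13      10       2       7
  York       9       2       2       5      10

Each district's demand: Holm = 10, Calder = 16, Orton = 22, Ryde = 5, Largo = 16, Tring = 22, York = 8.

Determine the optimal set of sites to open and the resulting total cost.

Open D and E; minimum total cost 578.

For any fixed open set, each district goes to its cheapest open site; total = fixed + service.
{D, E}: Holm→E 8·10=80, Calder→E 2·16=32, Orton→E 2·22=44, Ryde→D 4·5=20, Largo→D 2·16=32, Tring→D 2·22=44, York→D 5·8=40. Service 292; fixed 286; total 578.
{C, D}: Holm→C 8·10=80, Calder→C 3·16=48, Orton→C 2·22=44, Ryde→D 4·5=20, Largo→D 2·16=32, Tring→D 2·22=44, York→C 2·8=16. Service 284; fixed 337; total 621.
{A, D}: Holm→A 11·10=110, Calder→A 2·16=32, Orton→D 9·22=198, Ryde→D 4·5=20, Largo→D 2·16=32, Tring→D 2·22=44, York→D 5·8=40. Service 476; fixed 249; total 725.
{A, B, C, D, E}: service 248 + fixed 1033 = 1281
No other subset beats 578.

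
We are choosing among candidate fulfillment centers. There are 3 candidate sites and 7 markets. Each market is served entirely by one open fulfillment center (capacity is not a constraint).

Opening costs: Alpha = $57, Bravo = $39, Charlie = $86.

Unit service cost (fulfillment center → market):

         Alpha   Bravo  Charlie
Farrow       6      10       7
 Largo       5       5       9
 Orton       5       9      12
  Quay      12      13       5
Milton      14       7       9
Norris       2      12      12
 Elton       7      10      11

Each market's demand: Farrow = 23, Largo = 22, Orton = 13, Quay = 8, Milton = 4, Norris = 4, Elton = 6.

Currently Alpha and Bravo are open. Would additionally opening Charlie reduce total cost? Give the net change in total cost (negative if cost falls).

Current service cost with {Alpha, Bravo}: 487.
Adding Charlie: each market re-picks its cheapest; new service cost 431, saving 56.
Extra fixed cost: 86. Net change = 86 − 56 = 30.
(Totals: 583 → 613.)

No — net change +30 (cost rises by 30).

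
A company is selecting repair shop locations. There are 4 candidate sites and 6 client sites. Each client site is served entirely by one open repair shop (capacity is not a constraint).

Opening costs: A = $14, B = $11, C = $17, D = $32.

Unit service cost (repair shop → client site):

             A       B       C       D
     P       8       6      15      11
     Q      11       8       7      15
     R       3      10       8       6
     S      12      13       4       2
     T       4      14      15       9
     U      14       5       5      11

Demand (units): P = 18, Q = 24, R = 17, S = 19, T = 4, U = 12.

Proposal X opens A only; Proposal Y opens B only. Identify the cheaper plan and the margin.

Proposal Y is cheaper by 41.

Proposal X: {A}: P→A 8·18=144, Q→A 11·24=264, R→A 3·17=51, S→A 12·19=228, T→A 4·4=16, U→A 14·12=168. Service 871; fixed 14; total 885.
Proposal Y: {B}: P→B 6·18=108, Q→B 8·24=192, R→B 10·17=170, S→B 13·19=247, T→B 14·4=56, U→B 5·12=60. Service 833; fixed 11; total 844.
Difference: |885 − 844| = 41.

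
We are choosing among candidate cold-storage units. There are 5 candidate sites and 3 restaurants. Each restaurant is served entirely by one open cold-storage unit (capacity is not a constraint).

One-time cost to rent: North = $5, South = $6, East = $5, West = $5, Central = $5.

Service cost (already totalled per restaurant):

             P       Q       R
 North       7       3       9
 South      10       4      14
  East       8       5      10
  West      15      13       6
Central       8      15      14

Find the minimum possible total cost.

Minimum total cost: 24

For any fixed open set, each restaurant goes to its cheapest open site; total = fixed + service.
{North}: P→North 7, Q→North 3, R→North 9. Service 19; fixed 5; total 24.
{North, West}: P→North 7, Q→North 3, R→West 6. Service 16; fixed 10; total 26.
{East}: service 23 + fixed 5 = 28
{North, South, East, West, Central}: P→North 7, Q→North 3, R→West 6. Service 16; fixed 26; total 42.
No other subset beats 24.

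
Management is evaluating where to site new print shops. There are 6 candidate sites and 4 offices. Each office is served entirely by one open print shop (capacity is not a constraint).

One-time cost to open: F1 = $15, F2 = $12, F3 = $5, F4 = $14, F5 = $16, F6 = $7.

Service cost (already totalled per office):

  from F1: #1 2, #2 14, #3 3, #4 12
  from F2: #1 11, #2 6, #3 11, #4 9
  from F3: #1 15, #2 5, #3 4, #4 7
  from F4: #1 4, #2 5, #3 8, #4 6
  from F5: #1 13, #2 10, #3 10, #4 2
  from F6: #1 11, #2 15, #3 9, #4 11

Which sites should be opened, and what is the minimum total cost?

For any fixed open set, each office goes to its cheapest open site; total = fixed + service.
{F3}: #1→F3 15, #2→F3 5, #3→F3 4, #4→F3 7. Service 31; fixed 5; total 36.
{F1, F3}: service 17 + fixed 20 = 37
{F4}: service 23 + fixed 14 = 37
{F1, F2, F3, F4, F5, F6}: service 12 + fixed 69 = 81
No other subset beats 36.

Open F3 only; minimum total cost 36.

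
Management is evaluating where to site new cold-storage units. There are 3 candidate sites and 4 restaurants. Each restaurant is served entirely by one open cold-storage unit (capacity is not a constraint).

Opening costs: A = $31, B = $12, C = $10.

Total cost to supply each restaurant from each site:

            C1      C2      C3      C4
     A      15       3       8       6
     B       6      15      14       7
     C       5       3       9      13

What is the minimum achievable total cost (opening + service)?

For any fixed open set, each restaurant goes to its cheapest open site; total = fixed + service.
{C}: C1→C 5, C2→C 3, C3→C 9, C4→C 13. Service 30; fixed 10; total 40.
{B, C}: service 24 + fixed 22 = 46
{B}: service 42 + fixed 12 = 54
{A, B, C}: C1→C 5, C2→A 3, C3→A 8, C4→A 6. Service 22; fixed 53; total 75.
No other subset beats 40.

Minimum total cost: 40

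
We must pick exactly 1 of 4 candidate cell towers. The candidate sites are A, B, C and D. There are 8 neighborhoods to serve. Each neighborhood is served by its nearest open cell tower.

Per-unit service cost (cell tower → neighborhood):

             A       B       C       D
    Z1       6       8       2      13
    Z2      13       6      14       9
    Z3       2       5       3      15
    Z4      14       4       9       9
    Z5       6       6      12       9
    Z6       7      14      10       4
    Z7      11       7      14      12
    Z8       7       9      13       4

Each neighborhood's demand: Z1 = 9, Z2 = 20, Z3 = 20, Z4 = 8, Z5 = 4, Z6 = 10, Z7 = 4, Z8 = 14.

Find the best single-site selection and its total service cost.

With exactly 1 open, each neighborhood uses its cheapest among the chosen.
{B}: Z1→B 8·9=72, Z2→B 6·20=120, Z3→B 5·20=100, Z4→B 4·8=32, Z5→B 6·4=24, Z6→B 14·10=140, Z7→B 7·4=28, Z8→B 9·14=126. Service cost 642.
{A}: service cost 702
{C}: service cost 816
Among all 4 size-1 choices, {B} is lowest.

Choose B only; total service cost 642.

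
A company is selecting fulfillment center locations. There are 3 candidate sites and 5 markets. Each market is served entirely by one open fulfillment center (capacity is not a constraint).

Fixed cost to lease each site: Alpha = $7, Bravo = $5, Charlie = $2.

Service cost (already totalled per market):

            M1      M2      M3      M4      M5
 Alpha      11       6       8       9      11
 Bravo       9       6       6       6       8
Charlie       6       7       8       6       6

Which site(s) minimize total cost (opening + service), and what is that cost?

Open Charlie only; minimum total cost 35.

For any fixed open set, each market goes to its cheapest open site; total = fixed + service.
{Charlie}: M1→Charlie 6, M2→Charlie 7, M3→Charlie 8, M4→Charlie 6, M5→Charlie 6. Service 33; fixed 2; total 35.
{Bravo, Charlie}: service 30 + fixed 7 = 37
{Bravo}: M1→Bravo 9, M2→Bravo 6, M3→Bravo 6, M4→Bravo 6, M5→Bravo 8. Service 35; fixed 5; total 40.
{Alpha, Bravo, Charlie}: service 30 + fixed 14 = 44
No other subset beats 35.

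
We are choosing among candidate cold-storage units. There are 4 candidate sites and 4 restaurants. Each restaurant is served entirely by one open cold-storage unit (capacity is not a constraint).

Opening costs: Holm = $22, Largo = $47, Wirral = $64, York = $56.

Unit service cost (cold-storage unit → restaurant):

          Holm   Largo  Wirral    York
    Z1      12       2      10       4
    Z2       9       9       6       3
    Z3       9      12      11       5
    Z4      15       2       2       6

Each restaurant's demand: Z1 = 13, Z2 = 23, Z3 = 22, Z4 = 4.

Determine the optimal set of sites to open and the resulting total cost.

For any fixed open set, each restaurant goes to its cheapest open site; total = fixed + service.
{York}: Z1→York 4·13=52, Z2→York 3·23=69, Z3→York 5·22=110, Z4→York 6·4=24. Service 255; fixed 56; total 311.
{Largo, York}: Z1→Largo 2·13=26, Z2→York 3·23=69, Z3→York 5·22=110, Z4→Largo 2·4=8. Service 213; fixed 103; total 316.
{Holm, York}: service 255 + fixed 78 = 333
{Holm, Largo, Wirral, York}: Z1→Largo 2·13=26, Z2→York 3·23=69, Z3→York 5·22=110, Z4→Largo 2·4=8. Service 213; fixed 189; total 402.
(All 15 nonempty subsets were checked; York only is lowest.)

Open York only; minimum total cost 311.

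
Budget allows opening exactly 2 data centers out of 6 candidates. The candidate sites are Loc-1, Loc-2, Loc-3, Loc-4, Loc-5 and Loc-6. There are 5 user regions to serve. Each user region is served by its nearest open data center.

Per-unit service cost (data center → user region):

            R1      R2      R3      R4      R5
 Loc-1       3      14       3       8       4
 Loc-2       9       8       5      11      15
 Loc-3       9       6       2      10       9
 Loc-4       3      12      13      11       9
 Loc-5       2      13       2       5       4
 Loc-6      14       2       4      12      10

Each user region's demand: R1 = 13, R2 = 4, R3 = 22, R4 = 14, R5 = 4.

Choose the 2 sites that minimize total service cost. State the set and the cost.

With exactly 2 open, each user region uses its cheapest among the chosen.
{Loc-5, Loc-6}: R1→Loc-5 2·13=26, R2→Loc-6 2·4=8, R3→Loc-5 2·22=44, R4→Loc-5 5·14=70, R5→Loc-5 4·4=16. Service cost 164.
{Loc-3, Loc-5}: service cost 180
{Loc-2, Loc-5}: service cost 188
Among all 15 size-2 choices, {Loc-5, Loc-6} is lowest.

Choose Loc-5 and Loc-6; total service cost 164.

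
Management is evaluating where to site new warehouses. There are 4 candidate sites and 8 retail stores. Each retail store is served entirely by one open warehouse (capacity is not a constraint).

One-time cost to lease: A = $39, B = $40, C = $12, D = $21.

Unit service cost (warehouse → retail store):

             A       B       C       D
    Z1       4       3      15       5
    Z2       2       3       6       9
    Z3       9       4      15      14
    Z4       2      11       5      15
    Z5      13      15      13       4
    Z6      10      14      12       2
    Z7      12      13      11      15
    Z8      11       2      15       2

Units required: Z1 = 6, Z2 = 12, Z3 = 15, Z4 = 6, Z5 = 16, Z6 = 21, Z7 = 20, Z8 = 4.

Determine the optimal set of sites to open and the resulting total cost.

Open B, C and D; minimum total cost 551.

For any fixed open set, each retail store goes to its cheapest open site; total = fixed + service.
{B, C, D}: Z1→B 3·6=18, Z2→B 3·12=36, Z3→B 4·15=60, Z4→C 5·6=30, Z5→D 4·16=64, Z6→D 2·21=42, Z7→C 11·20=220, Z8→B 2·4=8. Service 478; fixed 73; total 551.
{A, B, C, D}: Z1→B 3·6=18, Z2→A 2·12=24, Z3→B 4·15=60, Z4→A 2·6=12, Z5→D 4·16=64, Z6→D 2·21=42, Z7→C 11·20=220, Z8→B 2·4=8. Service 448; fixed 112; total 560.
{A, B, D}: service 468 + fixed 100 = 568
{C}: service 1157 + fixed 12 = 1169
No other subset beats 551.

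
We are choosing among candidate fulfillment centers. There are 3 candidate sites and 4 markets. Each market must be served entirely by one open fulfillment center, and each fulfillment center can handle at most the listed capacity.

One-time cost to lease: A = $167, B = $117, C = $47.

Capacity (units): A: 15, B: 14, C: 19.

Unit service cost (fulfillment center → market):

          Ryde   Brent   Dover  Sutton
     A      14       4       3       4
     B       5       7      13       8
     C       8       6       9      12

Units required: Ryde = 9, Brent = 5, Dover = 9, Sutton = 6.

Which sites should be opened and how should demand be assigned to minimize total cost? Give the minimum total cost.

Open {A, C}: Ryde→C 8·9=72, Brent→C 6·5=30, Dover→A 3·9=27, Sutton→A 4·6=24.
Loads: A carries 15/15, C carries 14/19. Service 153; fixed 214; total 367.
Next best feasible plan costs 397.

Minimum total cost: 367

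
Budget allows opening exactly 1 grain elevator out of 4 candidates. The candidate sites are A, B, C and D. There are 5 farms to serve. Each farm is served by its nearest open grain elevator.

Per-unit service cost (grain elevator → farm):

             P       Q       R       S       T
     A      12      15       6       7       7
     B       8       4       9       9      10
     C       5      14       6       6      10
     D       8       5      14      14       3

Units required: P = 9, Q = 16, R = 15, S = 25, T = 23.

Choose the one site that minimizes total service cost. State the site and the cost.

With exactly 1 open, each farm uses its cheapest among the chosen.
{B}: P→B 8·9=72, Q→B 4·16=64, R→B 9·15=135, S→B 9·25=225, T→B 10·23=230. Service cost 726.
{C}: service cost 739
{A}: service cost 774
Among all 4 size-1 choices, {B} is lowest.

Choose B only; total service cost 726.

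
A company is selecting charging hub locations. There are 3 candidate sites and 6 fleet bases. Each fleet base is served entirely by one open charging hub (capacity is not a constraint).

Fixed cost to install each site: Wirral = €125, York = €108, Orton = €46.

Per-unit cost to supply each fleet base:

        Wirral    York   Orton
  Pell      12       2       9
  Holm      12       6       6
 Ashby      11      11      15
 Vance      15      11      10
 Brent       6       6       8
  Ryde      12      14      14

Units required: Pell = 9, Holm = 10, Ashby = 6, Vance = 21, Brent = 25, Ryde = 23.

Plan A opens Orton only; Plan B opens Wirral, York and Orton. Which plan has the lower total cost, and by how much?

Plan A is cheaper by 50.

Plan A: {Orton}: Pell→Orton 9·9=81, Holm→Orton 6·10=60, Ashby→Orton 15·6=90, Vance→Orton 10·21=210, Brent→Orton 8·25=200, Ryde→Orton 14·23=322. Service 963; fixed 46; total 1009.
Plan B: {Wirral, York, Orton}: Pell→York 2·9=18, Holm→York 6·10=60, Ashby→Wirral 11·6=66, Vance→Orton 10·21=210, Brent→Wirral 6·25=150, Ryde→Wirral 12·23=276. Service 780; fixed 279; total 1059.
Difference: |1009 − 1059| = 50.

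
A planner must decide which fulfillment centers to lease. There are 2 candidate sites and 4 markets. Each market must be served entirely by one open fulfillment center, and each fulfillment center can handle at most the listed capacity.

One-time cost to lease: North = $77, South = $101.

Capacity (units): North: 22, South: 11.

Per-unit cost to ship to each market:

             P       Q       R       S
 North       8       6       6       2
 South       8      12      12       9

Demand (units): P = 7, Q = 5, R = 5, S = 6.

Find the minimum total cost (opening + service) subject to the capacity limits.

Minimum total cost: 306

Open {North, South}: P→South 8·7=56, Q→North 6·5=30, R→North 6·5=30, S→North 2·6=12.
Loads: North carries 16/22, South carries 7/11. Service 128; fixed 178; total 306.
Next best feasible plan costs 336.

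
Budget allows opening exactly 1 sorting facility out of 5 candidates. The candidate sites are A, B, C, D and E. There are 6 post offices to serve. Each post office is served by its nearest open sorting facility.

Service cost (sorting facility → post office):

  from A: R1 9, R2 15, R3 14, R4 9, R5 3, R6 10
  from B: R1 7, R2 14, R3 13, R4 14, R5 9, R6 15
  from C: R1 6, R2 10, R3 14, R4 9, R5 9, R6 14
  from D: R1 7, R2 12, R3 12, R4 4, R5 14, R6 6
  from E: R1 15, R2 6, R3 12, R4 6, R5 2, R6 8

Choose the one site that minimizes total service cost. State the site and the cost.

With exactly 1 open, each post office uses its cheapest among the chosen.
{E}: R1→E 15, R2→E 6, R3→E 12, R4→E 6, R5→E 2, R6→E 8. Service cost 49.
{D}: service cost 55
{A}: service cost 60
Among all 5 size-1 choices, {E} is lowest.

Choose E only; total service cost 49.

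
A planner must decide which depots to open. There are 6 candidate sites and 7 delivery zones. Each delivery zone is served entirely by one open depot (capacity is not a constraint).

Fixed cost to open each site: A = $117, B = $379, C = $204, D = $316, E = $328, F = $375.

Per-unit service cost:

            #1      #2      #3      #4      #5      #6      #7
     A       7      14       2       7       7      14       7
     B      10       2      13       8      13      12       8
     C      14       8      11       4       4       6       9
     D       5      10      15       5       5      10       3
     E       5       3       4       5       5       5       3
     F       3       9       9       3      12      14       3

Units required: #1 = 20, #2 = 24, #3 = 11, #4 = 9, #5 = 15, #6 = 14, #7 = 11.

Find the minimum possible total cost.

For any fixed open set, each delivery zone goes to its cheapest open site; total = fixed + service.
{E}: #1→E 5·20=100, #2→E 3·24=72, #3→E 4·11=44, #4→E 5·9=45, #5→E 5·15=75, #6→E 5·14=70, #7→E 3·11=33. Service 439; fixed 328; total 767.
{A, E}: service 417 + fixed 445 = 862
{A, C}: service 611 + fixed 321 = 932
{A, B, C, D, E, F}: #1→F 3·20=60, #2→B 2·24=48, #3→A 2·11=22, #4→F 3·9=27, #5→C 4·15=60, #6→E 5·14=70, #7→D 3·11=33. Service 320; fixed 1719; total 2039.
No other subset beats 767.

Minimum total cost: 767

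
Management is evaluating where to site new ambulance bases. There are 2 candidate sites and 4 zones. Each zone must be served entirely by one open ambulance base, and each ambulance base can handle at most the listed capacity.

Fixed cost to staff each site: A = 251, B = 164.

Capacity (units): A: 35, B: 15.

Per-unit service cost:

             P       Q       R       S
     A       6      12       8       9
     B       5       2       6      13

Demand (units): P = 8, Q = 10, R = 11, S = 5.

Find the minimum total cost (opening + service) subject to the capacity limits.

Open {A}: P→A 6·8=48, Q→A 12·10=120, R→A 8·11=88, S→A 9·5=45.
Loads: A carries 34/35. Service 301; fixed 251; total 552.
Next best feasible plan costs 616.

Minimum total cost: 552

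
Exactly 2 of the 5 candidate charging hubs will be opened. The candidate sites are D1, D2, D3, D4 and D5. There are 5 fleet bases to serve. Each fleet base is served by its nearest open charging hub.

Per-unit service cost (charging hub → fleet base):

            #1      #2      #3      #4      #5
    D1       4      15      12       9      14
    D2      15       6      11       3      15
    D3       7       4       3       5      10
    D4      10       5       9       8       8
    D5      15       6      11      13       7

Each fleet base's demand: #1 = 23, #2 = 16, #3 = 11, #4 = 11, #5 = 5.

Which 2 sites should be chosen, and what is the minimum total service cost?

With exactly 2 open, each fleet base uses its cheapest among the chosen.
{D1, D3}: #1→D1 4·23=92, #2→D3 4·16=64, #3→D3 3·11=33, #4→D3 5·11=55, #5→D3 10·5=50. Service cost 294.
{D2, D3}: service cost 341
{D3, D5}: service cost 348
Among all 10 size-2 choices, {D1, D3} is lowest.

Choose D1 and D3; total service cost 294.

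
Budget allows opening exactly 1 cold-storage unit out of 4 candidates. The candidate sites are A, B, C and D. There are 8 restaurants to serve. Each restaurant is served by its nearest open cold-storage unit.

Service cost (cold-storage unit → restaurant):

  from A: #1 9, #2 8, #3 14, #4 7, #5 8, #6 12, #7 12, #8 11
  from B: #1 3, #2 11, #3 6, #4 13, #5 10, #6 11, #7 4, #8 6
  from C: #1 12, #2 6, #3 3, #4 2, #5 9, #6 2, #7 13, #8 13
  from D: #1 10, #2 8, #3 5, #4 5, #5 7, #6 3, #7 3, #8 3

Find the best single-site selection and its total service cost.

With exactly 1 open, each restaurant uses its cheapest among the chosen.
{D}: #1→D 10, #2→D 8, #3→D 5, #4→D 5, #5→D 7, #6→D 3, #7→D 3, #8→D 3. Service cost 44.
{C}: service cost 60
{B}: service cost 64
Among all 4 size-1 choices, {D} is lowest.

Choose D only; total service cost 44.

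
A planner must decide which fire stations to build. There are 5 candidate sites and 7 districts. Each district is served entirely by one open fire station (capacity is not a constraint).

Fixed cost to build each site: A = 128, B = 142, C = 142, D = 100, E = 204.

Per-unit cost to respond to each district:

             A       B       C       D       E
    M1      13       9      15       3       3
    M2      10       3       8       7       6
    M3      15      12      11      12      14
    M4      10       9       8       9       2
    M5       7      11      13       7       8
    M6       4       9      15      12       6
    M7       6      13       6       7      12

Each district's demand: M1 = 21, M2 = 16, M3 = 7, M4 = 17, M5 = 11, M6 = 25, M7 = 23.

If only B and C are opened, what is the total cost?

Each district is assigned to its cheapest site among the open ones.
{B, C}: M1→B 9·21=189, M2→B 3·16=48, M3→C 11·7=77, M4→C 8·17=136, M5→B 11·11=121, M6→B 9·25=225, M7→C 6·23=138. Service 934; fixed 284; total 1218.

Total cost: 1218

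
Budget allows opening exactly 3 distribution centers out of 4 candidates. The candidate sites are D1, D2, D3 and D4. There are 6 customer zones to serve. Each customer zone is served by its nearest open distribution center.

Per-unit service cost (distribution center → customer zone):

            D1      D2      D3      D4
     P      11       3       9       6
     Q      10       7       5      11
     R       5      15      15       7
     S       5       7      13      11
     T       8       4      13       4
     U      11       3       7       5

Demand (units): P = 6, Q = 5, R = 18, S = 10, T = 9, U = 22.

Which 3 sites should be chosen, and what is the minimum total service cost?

With exactly 3 open, each customer zone uses its cheapest among the chosen.
{D1, D2, D3}: P→D2 3·6=18, Q→D3 5·5=25, R→D1 5·18=90, S→D1 5·10=50, T→D2 4·9=36, U→D2 3·22=66. Service cost 285.
{D1, D2, D4}: service cost 295
{D2, D3, D4}: service cost 341
Among all 4 size-3 choices, {D1, D2, D3} is lowest.

Choose D1, D2 and D3; total service cost 285.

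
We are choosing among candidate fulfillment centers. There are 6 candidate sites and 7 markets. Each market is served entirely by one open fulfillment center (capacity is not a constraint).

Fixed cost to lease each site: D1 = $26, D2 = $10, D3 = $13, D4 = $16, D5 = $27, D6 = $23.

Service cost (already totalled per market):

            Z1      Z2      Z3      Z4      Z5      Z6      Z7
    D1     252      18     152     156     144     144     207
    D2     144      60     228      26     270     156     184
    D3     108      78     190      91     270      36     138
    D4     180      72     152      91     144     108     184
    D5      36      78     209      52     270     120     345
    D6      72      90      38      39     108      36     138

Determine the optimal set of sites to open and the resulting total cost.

For any fixed open set, each market goes to its cheapest open site; total = fixed + service.
{D1, D2, D5, D6}: Z1→D5 36, Z2→D1 18, Z3→D6 38, Z4→D2 26, Z5→D6 108, Z6→D6 36, Z7→D6 138. Service 400; fixed 86; total 486.
{D1, D5, D6}: service 413 + fixed 76 = 489
{D1, D2, D6}: service 436 + fixed 59 = 495
{D1, D2, D3, D4, D5, D6}: Z1→D5 36, Z2→D1 18, Z3→D6 38, Z4→D2 26, Z5→D6 108, Z6→D3 36, Z7→D3 138. Service 400; fixed 115; total 515.
No other subset beats 486.

Open D1, D2, D5 and D6; minimum total cost 486.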